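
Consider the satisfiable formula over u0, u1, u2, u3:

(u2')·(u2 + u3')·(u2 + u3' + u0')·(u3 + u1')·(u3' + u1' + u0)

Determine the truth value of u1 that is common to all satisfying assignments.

False

Suppose u1 = 1.
Unit clause (u2') forces u2 = 0.
Unit clause (u3') forces u3 = 0.
Now (u3) is unsatisfied and unit — conflict.
So every satisfying assignment has u1 = False.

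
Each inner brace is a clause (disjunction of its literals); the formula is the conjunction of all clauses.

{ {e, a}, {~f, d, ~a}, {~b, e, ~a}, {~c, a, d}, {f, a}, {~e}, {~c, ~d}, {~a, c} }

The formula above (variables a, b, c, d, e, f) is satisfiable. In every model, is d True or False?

Suppose d = 1.
(~e) alone gives e = 0.
(a) alone gives a = 1.
(~b) alone gives b = 0.
(~c) alone gives c = 0.
That conflicts with the unit clause (c).
So every satisfying assignment has d = False.

False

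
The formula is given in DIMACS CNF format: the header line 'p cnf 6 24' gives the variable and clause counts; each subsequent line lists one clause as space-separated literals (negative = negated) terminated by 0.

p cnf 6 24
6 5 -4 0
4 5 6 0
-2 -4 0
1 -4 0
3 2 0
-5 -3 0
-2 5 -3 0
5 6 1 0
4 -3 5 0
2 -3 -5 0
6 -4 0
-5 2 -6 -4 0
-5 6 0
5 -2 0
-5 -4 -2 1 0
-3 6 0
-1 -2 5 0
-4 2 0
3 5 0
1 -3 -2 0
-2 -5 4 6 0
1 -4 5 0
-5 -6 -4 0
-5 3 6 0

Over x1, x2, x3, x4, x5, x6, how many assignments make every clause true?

There are 2^6 = 64 truth assignments over (x1, x2, x3, x4, x5, x6).
Split on x2. With x2 = True, the clauses containing x2 are satisfied and ¬x2 drops from the rest; 2 of the 2^5 = 32 assignments to the other variables satisfy what remains.
With x2 = False, by the same count on the reduced clause set, 0 assignments work.
(One model: x1=F, x2=T, x3=F, x4=F, x5=T, x6=T.)
Total: 2 + 0 = 2.

2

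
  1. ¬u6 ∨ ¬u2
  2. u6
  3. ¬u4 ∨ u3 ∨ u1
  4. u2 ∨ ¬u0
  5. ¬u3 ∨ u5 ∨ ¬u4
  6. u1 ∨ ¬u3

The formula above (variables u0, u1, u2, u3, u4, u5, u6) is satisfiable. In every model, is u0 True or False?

False

Suppose u0 = True.
(u6) alone gives u6 = True.
(¬u2) alone gives u2 = False.
That conflicts with the unit clause (u2).
So every satisfying assignment has u0 = False.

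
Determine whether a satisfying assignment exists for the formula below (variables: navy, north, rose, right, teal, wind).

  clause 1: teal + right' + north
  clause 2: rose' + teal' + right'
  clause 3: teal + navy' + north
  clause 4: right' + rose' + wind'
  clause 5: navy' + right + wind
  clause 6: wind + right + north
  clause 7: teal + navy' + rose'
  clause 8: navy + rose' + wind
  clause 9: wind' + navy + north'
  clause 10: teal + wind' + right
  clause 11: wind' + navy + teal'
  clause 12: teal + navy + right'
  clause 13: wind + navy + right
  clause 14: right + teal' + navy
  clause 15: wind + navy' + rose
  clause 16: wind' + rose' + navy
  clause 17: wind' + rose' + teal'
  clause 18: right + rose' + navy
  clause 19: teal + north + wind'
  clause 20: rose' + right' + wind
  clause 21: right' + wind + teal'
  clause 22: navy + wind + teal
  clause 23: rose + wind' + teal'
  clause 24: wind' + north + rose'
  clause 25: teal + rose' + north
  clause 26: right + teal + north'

Yes, satisfiable

Try teal = 0.
Try right = 1.
Unit clause (north) forces north = 1.
Unit clause (navy) forces navy = 1.
Unit clause (rose') forces rose = 0.
Unit clause (wind) forces wind = 1.
Every clause now holds.
A satisfying assignment: navy ↦ 1, north ↦ 1, rose ↦ 0, right ↦ 1, teal ↦ 0, wind ↦ 1.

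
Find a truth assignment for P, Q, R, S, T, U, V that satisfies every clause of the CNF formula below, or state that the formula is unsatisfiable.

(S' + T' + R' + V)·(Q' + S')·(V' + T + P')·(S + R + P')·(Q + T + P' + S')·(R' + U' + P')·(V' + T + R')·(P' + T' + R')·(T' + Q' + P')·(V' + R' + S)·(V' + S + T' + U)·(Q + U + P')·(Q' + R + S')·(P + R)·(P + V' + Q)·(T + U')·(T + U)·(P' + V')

Branch on Q: set Q = 0.
Branch on U: set U = 1.
(T) alone gives T = 1.
Branch on R: set R = 0.
(P) alone gives P = 1.
(S) alone gives S = 1.
(V') alone gives V = 0.
All clauses are satisfied.

P=1; Q=0; R=0; S=1; T=1; U=1; V=0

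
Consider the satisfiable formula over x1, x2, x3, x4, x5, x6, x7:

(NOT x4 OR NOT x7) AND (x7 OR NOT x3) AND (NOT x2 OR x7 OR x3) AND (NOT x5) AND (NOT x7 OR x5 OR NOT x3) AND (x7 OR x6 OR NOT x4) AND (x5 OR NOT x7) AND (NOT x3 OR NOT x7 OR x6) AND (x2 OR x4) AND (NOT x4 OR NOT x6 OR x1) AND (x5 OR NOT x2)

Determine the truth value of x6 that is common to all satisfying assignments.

True

Suppose x6 = false.
From the singleton clause (NOT x5), x5 = false.
From the singleton clause (NOT x7), x7 = false.
From the singleton clause (NOT x3), x3 = false.
From the singleton clause (NOT x2), x2 = false.
From the singleton clause (NOT x4), x4 = false.
Now (x4) is unsatisfied and unit — conflict.
So every satisfying assignment has x6 = True.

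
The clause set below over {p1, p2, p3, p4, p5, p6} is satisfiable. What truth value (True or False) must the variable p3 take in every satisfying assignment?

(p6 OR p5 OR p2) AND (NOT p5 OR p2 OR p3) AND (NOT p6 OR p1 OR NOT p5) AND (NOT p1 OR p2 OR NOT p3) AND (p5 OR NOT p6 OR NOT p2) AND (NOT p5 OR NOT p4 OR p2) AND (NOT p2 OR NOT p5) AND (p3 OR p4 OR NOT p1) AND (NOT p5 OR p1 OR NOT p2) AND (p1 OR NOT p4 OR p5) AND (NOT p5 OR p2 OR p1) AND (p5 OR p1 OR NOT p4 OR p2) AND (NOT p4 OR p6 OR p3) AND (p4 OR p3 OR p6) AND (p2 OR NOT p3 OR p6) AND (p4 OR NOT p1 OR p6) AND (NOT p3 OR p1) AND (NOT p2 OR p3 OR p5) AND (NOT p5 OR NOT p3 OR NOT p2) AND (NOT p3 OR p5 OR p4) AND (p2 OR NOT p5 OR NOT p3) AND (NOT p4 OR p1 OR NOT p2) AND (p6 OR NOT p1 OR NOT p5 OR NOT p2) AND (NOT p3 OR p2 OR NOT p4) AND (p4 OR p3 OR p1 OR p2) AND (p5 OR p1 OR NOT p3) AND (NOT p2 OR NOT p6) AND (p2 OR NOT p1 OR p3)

Suppose p3 = false.
Try p5 = false.
(NOT p2) alone gives p2 = false.
(p6) alone gives p6 = true.
(NOT p1) alone gives p1 = false.
(NOT p4) alone gives p4 = false.
That conflicts with the unit clause (p4).
So p5 must be the other value — set p5 = true.
(p2) alone gives p2 = true.
That conflicts with the unit clause (NOT p2).
Either choice for p5 ends in contradiction.
So every satisfying assignment has p3 = True.

True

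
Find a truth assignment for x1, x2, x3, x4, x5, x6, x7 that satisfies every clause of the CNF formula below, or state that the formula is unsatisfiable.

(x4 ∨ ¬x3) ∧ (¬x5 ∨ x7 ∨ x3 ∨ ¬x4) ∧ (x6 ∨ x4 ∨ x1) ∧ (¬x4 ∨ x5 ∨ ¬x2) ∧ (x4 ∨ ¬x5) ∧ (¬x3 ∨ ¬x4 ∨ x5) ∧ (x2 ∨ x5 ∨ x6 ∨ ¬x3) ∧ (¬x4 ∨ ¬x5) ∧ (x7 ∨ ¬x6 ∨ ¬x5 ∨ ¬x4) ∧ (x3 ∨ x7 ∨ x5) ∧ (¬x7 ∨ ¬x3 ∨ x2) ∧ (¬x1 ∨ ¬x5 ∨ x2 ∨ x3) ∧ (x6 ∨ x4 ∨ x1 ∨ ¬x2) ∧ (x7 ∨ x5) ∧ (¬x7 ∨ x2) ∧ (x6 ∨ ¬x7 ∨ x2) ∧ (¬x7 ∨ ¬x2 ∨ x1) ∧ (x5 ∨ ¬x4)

Try x4 = False.
(¬x3) alone gives x3 = False.
(¬x5) alone gives x5 = False.
(x7) alone gives x7 = True.
(x2) alone gives x2 = True.
(x1) alone gives x1 = True.
No clause remains; x6 is free.

x1=True; x2=True; x3=False; x4=False; x5=False; x6=False; x7=True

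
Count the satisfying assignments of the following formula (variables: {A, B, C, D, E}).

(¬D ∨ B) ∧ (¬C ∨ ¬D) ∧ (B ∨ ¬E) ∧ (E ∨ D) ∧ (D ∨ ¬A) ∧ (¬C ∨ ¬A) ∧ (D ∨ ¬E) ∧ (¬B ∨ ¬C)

4

There are 2^5 = 32 truth assignments over (A, B, C, D, E).
Split on C. With C = True, the clauses containing C are satisfied and ¬C drops from the rest; 0 of the 2^4 = 16 assignments to the other variables satisfy what remains.
With C = False, by the same count on the reduced clause set, 4 assignments work.
(One model: A=F, B=T, C=F, D=T, E=F.)
Total: 0 + 4 = 4.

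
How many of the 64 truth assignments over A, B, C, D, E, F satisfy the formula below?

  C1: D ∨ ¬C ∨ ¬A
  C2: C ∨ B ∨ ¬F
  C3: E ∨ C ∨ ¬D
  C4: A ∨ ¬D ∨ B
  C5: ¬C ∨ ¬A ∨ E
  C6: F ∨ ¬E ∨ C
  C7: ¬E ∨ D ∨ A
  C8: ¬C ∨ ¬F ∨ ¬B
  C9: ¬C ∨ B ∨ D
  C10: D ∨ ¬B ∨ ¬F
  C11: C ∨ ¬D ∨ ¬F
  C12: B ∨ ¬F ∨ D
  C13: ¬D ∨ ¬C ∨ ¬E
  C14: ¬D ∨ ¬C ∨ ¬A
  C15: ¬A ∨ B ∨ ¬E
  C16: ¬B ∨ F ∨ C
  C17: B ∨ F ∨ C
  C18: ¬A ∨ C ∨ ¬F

There are 2^6 = 64 truth assignments over (A, B, C, D, E, F).
Split on B. With B = True, the clauses containing B are satisfied and ¬B drops from the rest; 2 of the 2^5 = 32 assignments to the other variables satisfy what remains.
With B = False, by the same count on the reduced clause set, 0 assignments work.
Total: 2 + 0 = 2.

2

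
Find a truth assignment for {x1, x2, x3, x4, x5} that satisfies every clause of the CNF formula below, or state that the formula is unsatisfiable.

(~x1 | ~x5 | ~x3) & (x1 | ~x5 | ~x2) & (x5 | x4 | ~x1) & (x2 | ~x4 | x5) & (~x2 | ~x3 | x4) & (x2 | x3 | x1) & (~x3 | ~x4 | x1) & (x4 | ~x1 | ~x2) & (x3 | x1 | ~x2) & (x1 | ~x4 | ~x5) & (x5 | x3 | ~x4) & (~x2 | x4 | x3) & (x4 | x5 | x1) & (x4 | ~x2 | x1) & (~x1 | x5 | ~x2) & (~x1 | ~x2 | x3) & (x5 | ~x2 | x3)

Case x1 = 1:
Case x5 = 1:
Unit clause (~x3) forces x3 = 0.
Unit clause (~x2) forces x2 = 0.
All clauses hold; x4 can take either value.

x1 ↦ 1,  x2 ↦ 0,  x3 ↦ 0,  x4 ↦ 1,  x5 ↦ 1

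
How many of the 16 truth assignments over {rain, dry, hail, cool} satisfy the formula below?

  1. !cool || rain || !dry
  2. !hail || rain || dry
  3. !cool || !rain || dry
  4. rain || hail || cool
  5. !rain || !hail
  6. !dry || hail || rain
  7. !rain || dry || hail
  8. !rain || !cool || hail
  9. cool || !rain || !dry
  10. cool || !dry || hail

There are 2^4 = 16 truth assignments over (rain, dry, hail, cool).
Split on rain. With rain = true, the clauses containing rain are satisfied and !rain drops from the rest; 0 of the 2^3 = 8 assignments to the other variables satisfy what remains.
With rain = false, by the same count on the reduced clause set, 2 assignments work.
(One model: rain=F, dry=F, hail=F, cool=T.)
Total: 0 + 2 = 2.

2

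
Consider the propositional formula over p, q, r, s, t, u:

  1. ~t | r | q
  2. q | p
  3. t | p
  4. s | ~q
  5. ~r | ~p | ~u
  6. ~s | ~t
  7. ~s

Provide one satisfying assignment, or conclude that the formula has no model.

p ↦ 1, q ↦ 0, r ↦ 1, s ↦ 0, t ↦ 1, u ↦ 0

Unit clause (~s) forces s = 0.
Unit clause (~q) forces q = 0.
Unit clause (p) forces p = 1.
Try t = 1.
Unit clause (r) forces r = 1.
Unit clause (~u) forces u = 0.
Every clause now holds.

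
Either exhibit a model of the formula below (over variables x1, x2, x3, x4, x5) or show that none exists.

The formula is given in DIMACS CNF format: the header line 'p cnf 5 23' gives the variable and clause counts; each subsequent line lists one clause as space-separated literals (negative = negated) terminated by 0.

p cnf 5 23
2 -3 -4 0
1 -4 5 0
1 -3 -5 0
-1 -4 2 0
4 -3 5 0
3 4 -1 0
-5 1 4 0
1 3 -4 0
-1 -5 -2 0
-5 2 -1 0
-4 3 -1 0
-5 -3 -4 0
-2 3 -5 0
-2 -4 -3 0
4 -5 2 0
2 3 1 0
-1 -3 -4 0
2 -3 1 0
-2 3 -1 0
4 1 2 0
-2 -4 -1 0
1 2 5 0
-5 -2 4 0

x1 ↦ False; x2 ↦ True; x3 ↦ False; x4 ↦ False; x5 ↦ False

Suppose x2 = True.
Suppose x1 = False.
Suppose x4 = False.
The clause (¬x5) is unit, so x5 = False.
The clause (¬x3) is unit, so x3 = False.
This assignment satisfies each clause.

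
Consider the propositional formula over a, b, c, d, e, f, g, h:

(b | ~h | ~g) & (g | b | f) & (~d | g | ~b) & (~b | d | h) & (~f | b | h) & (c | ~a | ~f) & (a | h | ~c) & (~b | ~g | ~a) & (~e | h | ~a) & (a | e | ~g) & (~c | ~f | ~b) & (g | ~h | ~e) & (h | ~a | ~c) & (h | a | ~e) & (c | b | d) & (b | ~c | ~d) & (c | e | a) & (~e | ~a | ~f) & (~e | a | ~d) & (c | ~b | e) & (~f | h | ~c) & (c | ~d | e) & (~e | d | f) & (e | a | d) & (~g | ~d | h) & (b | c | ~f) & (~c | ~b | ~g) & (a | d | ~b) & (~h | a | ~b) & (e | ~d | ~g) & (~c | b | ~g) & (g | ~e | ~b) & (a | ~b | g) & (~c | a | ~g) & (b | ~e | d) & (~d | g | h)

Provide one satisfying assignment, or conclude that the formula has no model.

Suppose b = 1.
Suppose d = 0.
The clause (h) is unit, so h = 1.
The clause (a) is unit, so a = 1.
The clause (~g) is unit, so g = 0.
The clause (~e) is unit, so e = 0.
The clause (c) is unit, so c = 1.
The clause (~f) is unit, so f = 0.
Every clause now holds.

a: 1, b: 1, c: 1, d: 0, e: 0, f: 0, g: 0, h: 1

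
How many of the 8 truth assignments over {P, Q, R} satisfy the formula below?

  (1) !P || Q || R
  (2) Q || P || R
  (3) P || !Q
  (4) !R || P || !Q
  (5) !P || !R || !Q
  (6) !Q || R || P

There are 2^3 = 8 truth assignments over (P, Q, R).
Split on R. With R = true, the clauses containing R are satisfied and !R drops from the rest; 2 of the 2^2 = 4 assignments to the other variables satisfy what remains.
With R = false, by the same count on the reduced clause set, 1 assignment works.
(One model: P=F, Q=F, R=T.)
Total: 2 + 1 = 3.

3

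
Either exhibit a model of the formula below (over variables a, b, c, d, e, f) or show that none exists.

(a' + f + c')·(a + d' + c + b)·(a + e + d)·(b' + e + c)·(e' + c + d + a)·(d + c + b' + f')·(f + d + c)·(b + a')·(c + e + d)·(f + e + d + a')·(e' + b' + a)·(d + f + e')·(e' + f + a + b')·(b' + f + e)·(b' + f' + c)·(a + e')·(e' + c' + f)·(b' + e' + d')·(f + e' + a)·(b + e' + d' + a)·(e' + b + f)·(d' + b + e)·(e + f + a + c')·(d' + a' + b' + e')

a ↦ 1, b ↦ 1, c ↦ 1, d ↦ 0, e ↦ 1, f ↦ 1

Suppose b = 1.
Suppose e = 1.
Unit clause (a) forces a = 1.
Unit clause (d') forces d = 0.
Unit clause (f) forces f = 1.
Unit clause (c) forces c = 1.
Every clause now holds.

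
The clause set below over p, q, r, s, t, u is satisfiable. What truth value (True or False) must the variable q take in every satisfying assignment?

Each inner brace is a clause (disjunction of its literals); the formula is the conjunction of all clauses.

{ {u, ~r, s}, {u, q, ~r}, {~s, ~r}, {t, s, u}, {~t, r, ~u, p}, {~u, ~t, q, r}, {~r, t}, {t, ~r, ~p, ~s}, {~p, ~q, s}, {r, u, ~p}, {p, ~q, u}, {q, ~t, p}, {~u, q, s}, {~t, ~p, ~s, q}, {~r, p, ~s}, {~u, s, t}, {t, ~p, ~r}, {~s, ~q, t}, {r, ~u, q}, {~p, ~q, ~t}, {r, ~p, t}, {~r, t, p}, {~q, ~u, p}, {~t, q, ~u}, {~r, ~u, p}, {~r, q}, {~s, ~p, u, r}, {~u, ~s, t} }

Suppose q = 1.
Try s = 0.
Unit clause (~p) forces p = 0.
Unit clause (u) forces u = 1.
But (~u) is also a unit clause — contradiction.
That branch fails; take s = 1 instead.
Unit clause (~r) forces r = 0.
Unit clause (t) forces t = 1.
Unit clause (~p) forces p = 0.
Unit clause (~u) forces u = 0.
But (u) is also a unit clause — contradiction.
Neither s = 1 nor s = 0 works.
So every satisfying assignment has q = False.

False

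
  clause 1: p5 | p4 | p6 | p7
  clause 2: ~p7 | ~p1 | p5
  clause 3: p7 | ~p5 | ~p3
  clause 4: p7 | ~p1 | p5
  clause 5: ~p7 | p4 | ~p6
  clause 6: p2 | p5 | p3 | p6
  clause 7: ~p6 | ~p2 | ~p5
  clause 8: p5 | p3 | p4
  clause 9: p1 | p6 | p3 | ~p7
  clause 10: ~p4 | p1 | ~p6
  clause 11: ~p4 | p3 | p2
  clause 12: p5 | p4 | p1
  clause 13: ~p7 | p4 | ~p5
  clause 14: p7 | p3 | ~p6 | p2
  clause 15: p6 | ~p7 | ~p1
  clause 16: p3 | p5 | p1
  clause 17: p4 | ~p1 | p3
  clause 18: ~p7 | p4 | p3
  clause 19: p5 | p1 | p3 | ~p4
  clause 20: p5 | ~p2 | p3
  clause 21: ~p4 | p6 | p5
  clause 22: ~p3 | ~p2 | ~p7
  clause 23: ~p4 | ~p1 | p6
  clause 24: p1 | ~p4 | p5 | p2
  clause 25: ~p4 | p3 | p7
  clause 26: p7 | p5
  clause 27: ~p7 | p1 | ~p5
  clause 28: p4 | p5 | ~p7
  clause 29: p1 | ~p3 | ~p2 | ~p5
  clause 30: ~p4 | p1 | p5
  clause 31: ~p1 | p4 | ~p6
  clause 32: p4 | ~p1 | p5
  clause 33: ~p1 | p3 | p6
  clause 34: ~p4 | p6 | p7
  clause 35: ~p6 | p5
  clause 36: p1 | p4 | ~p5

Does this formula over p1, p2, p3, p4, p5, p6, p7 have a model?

Branch on p7: set p7 = 1.
Branch on p1: set p1 = 1.
Unit clause (p5) forces p5 = 1.
Unit clause (p4) forces p4 = 1.
Unit clause (p6) forces p6 = 1.
Unit clause (~p2) forces p2 = 0.
Unit clause (p3) forces p3 = 1.
This assignment satisfies each clause.
A satisfying assignment: p1: 1; p2: 0; p3: 1; p4: 1; p5: 1; p6: 1; p7: 1.

Satisfiable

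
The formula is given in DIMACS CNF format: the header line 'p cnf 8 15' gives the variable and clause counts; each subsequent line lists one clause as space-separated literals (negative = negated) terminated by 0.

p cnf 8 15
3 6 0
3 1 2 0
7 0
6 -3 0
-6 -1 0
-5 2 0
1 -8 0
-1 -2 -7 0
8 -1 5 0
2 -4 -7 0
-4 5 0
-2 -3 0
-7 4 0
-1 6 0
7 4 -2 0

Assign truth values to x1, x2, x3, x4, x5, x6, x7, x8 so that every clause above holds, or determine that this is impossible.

x1=False, x2=True, x3=False, x4=True, x5=True, x6=True, x7=True, x8=False

(x7) alone gives x7 = True.
(x4) alone gives x4 = True.
(x2) alone gives x2 = True.
(¬x1) alone gives x1 = False.
(¬x8) alone gives x8 = False.
(x5) alone gives x5 = True.
(¬x3) alone gives x3 = False.
(x6) alone gives x6 = True.
All clauses are satisfied.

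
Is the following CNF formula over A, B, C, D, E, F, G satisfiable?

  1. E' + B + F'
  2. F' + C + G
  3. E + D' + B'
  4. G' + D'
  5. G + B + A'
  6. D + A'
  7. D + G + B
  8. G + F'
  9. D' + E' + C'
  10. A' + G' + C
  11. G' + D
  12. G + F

No, unsatisfiable

Suppose G = 0.
The clause (F') is unit, so F = 0.
Now (F) is unsatisfied and unit — conflict.
Backtrack on G: now try G = 1.
The clause (D') is unit, so D = 0.
Now (D) is unsatisfied and unit — conflict.
Either choice for G ends in contradiction.
No assignment satisfies every clause.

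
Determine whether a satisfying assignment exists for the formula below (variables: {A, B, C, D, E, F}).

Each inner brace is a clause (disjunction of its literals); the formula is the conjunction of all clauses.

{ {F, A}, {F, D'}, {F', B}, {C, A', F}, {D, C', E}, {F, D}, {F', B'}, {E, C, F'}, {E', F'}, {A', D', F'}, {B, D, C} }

Unsatisfiable

Case F = 1:
(B) alone gives B = 1.
That conflicts with the unit clause (B').
Undo F and try F = 0.
(A) alone gives A = 1.
(D') alone gives D = 0.
That conflicts with the unit clause (D).
Either choice for F ends in contradiction.
No assignment satisfies every clause.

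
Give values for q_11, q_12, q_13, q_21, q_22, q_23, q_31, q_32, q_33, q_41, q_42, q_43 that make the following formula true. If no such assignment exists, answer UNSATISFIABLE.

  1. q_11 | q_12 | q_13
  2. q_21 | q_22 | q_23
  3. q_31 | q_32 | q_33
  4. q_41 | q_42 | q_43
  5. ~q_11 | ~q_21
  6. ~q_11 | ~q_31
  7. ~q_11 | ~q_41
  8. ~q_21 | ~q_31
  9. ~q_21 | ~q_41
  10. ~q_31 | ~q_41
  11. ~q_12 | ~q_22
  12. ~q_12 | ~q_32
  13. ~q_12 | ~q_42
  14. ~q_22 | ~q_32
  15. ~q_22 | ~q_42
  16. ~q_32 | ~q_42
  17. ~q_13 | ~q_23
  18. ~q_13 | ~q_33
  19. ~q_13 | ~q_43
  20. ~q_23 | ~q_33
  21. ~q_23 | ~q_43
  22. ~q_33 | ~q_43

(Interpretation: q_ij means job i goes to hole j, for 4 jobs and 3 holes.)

UNSATISFIABLE

Try q_11 = 0.
Try q_12 = 1.
(~q_22) alone gives q_22 = 0.
(~q_32) alone gives q_32 = 0.
(~q_42) alone gives q_42 = 0.
Try q_21 = 1.
(~q_31) alone gives q_31 = 0.
(q_33) alone gives q_33 = 1.
(~q_41) alone gives q_41 = 0.
(q_43) alone gives q_43 = 1.
Now (~q_43) is unsatisfied and unit — conflict.
That branch fails; take q_21 = 0 instead.
(q_23) alone gives q_23 = 1.
(~q_13) alone gives q_13 = 0.
(~q_33) alone gives q_33 = 0.
(q_31) alone gives q_31 = 1.
(~q_41) alone gives q_41 = 0.
(q_43) alone gives q_43 = 1.
Now (~q_43) is unsatisfied and unit — conflict.
Both values of q_21 lead to a conflict.
That branch fails; take q_12 = 0 instead.
(q_13) alone gives q_13 = 1.
(~q_23) alone gives q_23 = 0.
(~q_33) alone gives q_33 = 0.
(~q_43) alone gives q_43 = 0.
Try q_21 = 1.
(~q_31) alone gives q_31 = 0.
(q_32) alone gives q_32 = 1.
(~q_41) alone gives q_41 = 0.
(q_42) alone gives q_42 = 1.
Now (~q_42) is unsatisfied and unit — conflict.
That branch fails; take q_21 = 0 instead.
(q_22) alone gives q_22 = 1.
(~q_32) alone gives q_32 = 0.
(q_31) alone gives q_31 = 1.
(~q_41) alone gives q_41 = 0.
(q_42) alone gives q_42 = 1.
Now (~q_42) is unsatisfied and unit — conflict.
Both values of q_21 lead to a conflict.
Both values of q_12 lead to a conflict.
That branch fails; take q_11 = 1 instead.
(~q_21) alone gives q_21 = 0.
(~q_31) alone gives q_31 = 0.
(~q_41) alone gives q_41 = 0.
Try q_22 = 1.
(~q_12) alone gives q_12 = 0.
(~q_32) alone gives q_32 = 0.
(q_33) alone gives q_33 = 1.
(~q_42) alone gives q_42 = 0.
(q_43) alone gives q_43 = 1.
Now (~q_43) is unsatisfied and unit — conflict.
That branch fails; take q_22 = 0 instead.
(q_23) alone gives q_23 = 1.
(~q_13) alone gives q_13 = 0.
(~q_33) alone gives q_33 = 0.
(q_32) alone gives q_32 = 1.
(~q_12) alone gives q_12 = 0.
(~q_42) alone gives q_42 = 0.
(q_43) alone gives q_43 = 1.
Now (~q_43) is unsatisfied and unit — conflict.
Both values of q_22 lead to a conflict.
Both values of q_11 lead to a conflict.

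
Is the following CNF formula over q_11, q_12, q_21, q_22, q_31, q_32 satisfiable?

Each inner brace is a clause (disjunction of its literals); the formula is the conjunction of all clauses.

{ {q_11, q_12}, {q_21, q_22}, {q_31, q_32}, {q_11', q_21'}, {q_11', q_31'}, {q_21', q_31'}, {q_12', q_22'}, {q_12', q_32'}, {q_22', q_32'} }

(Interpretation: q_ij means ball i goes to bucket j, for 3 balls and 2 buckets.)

No, unsatisfiable

Case q_11 = 1:
(q_21') alone gives q_21 = 0.
(q_22) alone gives q_22 = 1.
(q_31') alone gives q_31 = 0.
(q_32) alone gives q_32 = 1.
But (q_32') is also a unit clause — contradiction.
Undo q_11 and try q_11 = 0.
(q_12) alone gives q_12 = 1.
(q_22') alone gives q_22 = 0.
(q_21) alone gives q_21 = 1.
(q_31') alone gives q_31 = 0.
(q_32) alone gives q_32 = 1.
But (q_32') is also a unit clause — contradiction.
Either choice for q_11 ends in contradiction.
No assignment satisfies every clause.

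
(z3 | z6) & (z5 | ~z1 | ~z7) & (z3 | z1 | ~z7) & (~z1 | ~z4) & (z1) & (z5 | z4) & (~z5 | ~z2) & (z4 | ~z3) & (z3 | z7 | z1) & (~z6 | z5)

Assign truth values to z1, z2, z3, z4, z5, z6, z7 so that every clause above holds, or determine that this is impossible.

From the singleton clause (z1), z1 = 1.
From the singleton clause (~z4), z4 = 0.
From the singleton clause (z5), z5 = 1.
From the singleton clause (~z2), z2 = 0.
From the singleton clause (~z3), z3 = 0.
From the singleton clause (z6), z6 = 1.
No clause remains; z7 is free.

z1: 1; z2: 0; z3: 0; z4: 0; z5: 1; z6: 1; z7: 1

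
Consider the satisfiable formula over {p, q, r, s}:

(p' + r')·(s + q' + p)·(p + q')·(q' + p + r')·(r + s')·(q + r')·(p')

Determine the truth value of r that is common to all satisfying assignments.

Suppose r = 1.
The clause (p') is unit, so p = 0.
The clause (q') is unit, so q = 0.
Now (q) is unsatisfied and unit — conflict.
So every satisfying assignment has r = False.

False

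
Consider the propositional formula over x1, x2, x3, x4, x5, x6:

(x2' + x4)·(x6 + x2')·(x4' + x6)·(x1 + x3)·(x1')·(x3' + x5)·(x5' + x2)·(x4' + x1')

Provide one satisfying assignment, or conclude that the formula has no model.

x1: 0; x2: 1; x3: 1; x4: 1; x5: 1; x6: 1

From the singleton clause (x1'), x1 = 0.
From the singleton clause (x3), x3 = 1.
From the singleton clause (x5), x5 = 1.
From the singleton clause (x2), x2 = 1.
From the singleton clause (x4), x4 = 1.
From the singleton clause (x6), x6 = 1.
Every clause now holds.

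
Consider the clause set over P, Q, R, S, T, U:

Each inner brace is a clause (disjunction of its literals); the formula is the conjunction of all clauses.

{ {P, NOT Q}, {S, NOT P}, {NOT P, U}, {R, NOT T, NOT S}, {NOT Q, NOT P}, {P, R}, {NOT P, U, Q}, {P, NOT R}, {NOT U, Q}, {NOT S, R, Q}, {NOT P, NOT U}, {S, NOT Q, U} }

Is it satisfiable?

Unsatisfiable

Try P = true.
Unit clause (S) forces S = true.
Unit clause (U) forces U = true.
But (NOT U) is also a unit clause — contradiction.
That branch fails; take P = false instead.
Unit clause (NOT Q) forces Q = false.
Unit clause (R) forces R = true.
But (NOT R) is also a unit clause — contradiction.
Neither P = true nor P = false works.
No assignment satisfies every clause.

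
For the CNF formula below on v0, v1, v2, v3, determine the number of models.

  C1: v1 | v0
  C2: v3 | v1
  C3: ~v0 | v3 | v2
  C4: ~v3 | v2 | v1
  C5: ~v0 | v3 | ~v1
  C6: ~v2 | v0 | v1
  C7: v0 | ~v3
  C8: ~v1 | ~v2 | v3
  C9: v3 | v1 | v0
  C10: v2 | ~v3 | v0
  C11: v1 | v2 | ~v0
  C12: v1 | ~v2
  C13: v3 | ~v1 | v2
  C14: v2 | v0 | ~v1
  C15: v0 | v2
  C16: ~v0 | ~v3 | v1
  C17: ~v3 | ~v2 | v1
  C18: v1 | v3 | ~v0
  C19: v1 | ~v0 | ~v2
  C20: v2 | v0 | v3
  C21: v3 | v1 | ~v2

2

There are 2^4 = 16 truth assignments over (v0, v1, v2, v3).
Check each against the 21 clauses (columns in the order v0, v1, v2, v3):
  F F F F  ✗ fails (v1 | v0)
  F F F T  ✗ fails (v1 | v0)
  F F T F  ✗ fails (v1 | v0)
  F F T T  ✗ fails (v1 | v0)
  F T F F  ✗ fails (v3 | ~v1 | v2)
  F T F T  ✗ fails (v0 | ~v3)
  F T T F  ✗ fails (~v1 | ~v2 | v3)
  F T T T  ✗ fails (v0 | ~v3)
  T F F F  ✗ fails (v3 | v1)
  T F F T  ✗ fails (~v3 | v2 | v1)
  T F T F  ✗ fails (v3 | v1)
  T F T T  ✗ fails (v1 | ~v2)
  T T F F  ✗ fails (~v0 | v3 | v2)
  T T F T  ✓ satisfies all
  T T T F  ✗ fails (~v0 | v3 | ~v1)
  T T T T  ✓ satisfies all
2 of the 16 rows are models.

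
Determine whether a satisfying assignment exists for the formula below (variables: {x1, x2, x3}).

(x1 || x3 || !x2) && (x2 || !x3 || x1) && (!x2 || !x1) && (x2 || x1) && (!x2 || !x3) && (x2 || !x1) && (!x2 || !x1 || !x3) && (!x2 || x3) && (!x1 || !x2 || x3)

No

Branch on x2: set x2 = false.
The clause (x1) is unit, so x1 = true.
Now (!x1) is unsatisfied and unit — conflict.
So x2 must be the other value — set x2 = true.
The clause (!x1) is unit, so x1 = false.
The clause (x3) is unit, so x3 = true.
Now (!x3) is unsatisfied and unit — conflict.
Both values of x2 lead to a conflict.
No assignment satisfies every clause.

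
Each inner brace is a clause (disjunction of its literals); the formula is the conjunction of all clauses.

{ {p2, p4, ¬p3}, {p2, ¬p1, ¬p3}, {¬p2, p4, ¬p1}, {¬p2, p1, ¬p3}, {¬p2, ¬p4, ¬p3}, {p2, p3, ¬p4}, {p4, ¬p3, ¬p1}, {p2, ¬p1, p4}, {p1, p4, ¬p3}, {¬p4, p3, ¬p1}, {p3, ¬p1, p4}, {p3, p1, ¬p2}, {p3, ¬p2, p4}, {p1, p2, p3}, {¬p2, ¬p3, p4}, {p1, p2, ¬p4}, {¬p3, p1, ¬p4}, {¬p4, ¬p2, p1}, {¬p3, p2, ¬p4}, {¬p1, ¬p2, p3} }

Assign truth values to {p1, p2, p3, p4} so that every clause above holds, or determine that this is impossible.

UNSATISFIABLE

Case p2 = True:
Case p4 = True:
Unit clause (¬p3) forces p3 = False.
Unit clause (¬p1) forces p1 = False.
That conflicts with the unit clause (p1).
That branch fails; take p4 = False instead.
Unit clause (¬p1) forces p1 = False.
Unit clause (¬p3) forces p3 = False.
That conflicts with the unit clause (p3).
Either choice for p4 ends in contradiction.
That branch fails; take p2 = False instead.
Case p4 = True:
Unit clause (p3) forces p3 = True.
That conflicts with the unit clause (¬p3).
That branch fails; take p4 = False instead.
Unit clause (¬p3) forces p3 = False.
Unit clause (¬p1) forces p1 = False.
That conflicts with the unit clause (p1).
Either choice for p4 ends in contradiction.
Either choice for p2 ends in contradiction.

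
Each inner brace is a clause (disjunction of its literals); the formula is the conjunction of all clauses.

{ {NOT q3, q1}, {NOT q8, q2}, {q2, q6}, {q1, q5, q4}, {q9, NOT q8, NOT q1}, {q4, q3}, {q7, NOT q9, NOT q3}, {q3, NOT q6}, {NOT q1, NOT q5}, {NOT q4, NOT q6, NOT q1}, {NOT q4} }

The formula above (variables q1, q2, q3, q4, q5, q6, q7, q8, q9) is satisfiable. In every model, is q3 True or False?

Suppose q3 = false.
Unit clause (q4) forces q4 = true.
But (NOT q4) is also a unit clause — contradiction.
So every satisfying assignment has q3 = True.

True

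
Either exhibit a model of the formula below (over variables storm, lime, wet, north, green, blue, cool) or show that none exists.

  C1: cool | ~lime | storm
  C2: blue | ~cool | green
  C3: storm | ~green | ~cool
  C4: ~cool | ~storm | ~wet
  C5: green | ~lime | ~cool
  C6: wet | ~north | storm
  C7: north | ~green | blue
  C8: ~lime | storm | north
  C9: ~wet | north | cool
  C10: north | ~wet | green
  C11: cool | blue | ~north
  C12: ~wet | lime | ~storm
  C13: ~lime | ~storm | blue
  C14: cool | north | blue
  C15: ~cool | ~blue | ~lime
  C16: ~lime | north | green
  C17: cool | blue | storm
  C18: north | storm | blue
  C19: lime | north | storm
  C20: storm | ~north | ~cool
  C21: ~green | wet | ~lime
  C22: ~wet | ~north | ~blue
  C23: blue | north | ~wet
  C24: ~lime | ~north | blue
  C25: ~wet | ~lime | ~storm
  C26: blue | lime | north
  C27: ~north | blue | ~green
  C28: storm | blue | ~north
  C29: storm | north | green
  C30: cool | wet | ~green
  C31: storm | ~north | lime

storm: 1,  lime: 0,  wet: 0,  north: 1,  green: 0,  blue: 1,  cool: 1

Suppose cool = 1.
Suppose blue = 1.
(~lime) alone gives lime = 0.
Suppose storm = 1.
(~wet) alone gives wet = 0.
All clauses hold; north, green can take either value.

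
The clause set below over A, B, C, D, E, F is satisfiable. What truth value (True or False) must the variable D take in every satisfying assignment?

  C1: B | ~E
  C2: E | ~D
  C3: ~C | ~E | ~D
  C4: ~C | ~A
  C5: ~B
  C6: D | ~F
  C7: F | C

Suppose D = 1.
From the singleton clause (E), E = 1.
From the singleton clause (B), B = 1.
That conflicts with the unit clause (~B).
So every satisfying assignment has D = False.

False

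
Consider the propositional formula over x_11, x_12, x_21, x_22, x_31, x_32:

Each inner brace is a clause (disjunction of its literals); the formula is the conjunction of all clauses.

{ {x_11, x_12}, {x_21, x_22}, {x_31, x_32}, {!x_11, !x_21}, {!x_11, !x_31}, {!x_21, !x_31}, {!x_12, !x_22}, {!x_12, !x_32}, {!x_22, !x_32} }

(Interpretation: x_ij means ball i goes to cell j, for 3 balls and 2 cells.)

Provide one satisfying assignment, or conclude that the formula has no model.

UNSATISFIABLE

Try x_11 = true.
(!x_21) alone gives x_21 = false.
(x_22) alone gives x_22 = true.
(!x_31) alone gives x_31 = false.
(x_32) alone gives x_32 = true.
Now (!x_32) is unsatisfied and unit — conflict.
Undo x_11 and try x_11 = false.
(x_12) alone gives x_12 = true.
(!x_22) alone gives x_22 = false.
(x_21) alone gives x_21 = true.
(!x_31) alone gives x_31 = false.
(x_32) alone gives x_32 = true.
Now (!x_32) is unsatisfied and unit — conflict.
Neither x_11 = true nor x_11 = false works.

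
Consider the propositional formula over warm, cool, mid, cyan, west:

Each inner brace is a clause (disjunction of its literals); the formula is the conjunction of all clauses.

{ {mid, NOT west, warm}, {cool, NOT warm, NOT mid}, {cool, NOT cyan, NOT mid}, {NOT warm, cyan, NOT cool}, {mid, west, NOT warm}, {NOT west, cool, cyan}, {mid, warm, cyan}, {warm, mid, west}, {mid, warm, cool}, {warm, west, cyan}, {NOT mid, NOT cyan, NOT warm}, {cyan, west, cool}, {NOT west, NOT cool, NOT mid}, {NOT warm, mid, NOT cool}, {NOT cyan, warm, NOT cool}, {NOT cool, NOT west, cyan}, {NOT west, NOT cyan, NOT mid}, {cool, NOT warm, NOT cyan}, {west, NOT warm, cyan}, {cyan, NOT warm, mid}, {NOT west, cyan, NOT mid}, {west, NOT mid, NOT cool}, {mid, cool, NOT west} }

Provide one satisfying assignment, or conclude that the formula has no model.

UNSATISFIABLE

Try mid = true.
Try cool = true.
From the singleton clause (NOT west), west = false.
But (west) is also a unit clause — contradiction.
Backtrack on cool: now try cool = false.
From the singleton clause (NOT warm), warm = false.
From the singleton clause (NOT cyan), cyan = false.
From the singleton clause (NOT west), west = false.
But (west) is also a unit clause — contradiction.
Both values of cool lead to a conflict.
Backtrack on mid: now try mid = false.
Try west = false.
From the singleton clause (NOT warm), warm = false.
But (warm) is also a unit clause — contradiction.
Backtrack on west: now try west = true.
From the singleton clause (warm), warm = true.
From the singleton clause (NOT cool), cool = false.
But (cool) is also a unit clause — contradiction.
Both values of west lead to a conflict.
Both values of mid lead to a conflict.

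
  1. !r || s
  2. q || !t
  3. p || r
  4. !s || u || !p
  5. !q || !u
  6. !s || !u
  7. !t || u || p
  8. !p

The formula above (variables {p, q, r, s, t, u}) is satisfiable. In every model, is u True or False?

False

Suppose u = true.
(!q) alone gives q = false.
(!t) alone gives t = false.
(!s) alone gives s = false.
(!r) alone gives r = false.
(p) alone gives p = true.
But (!p) is also a unit clause — contradiction.
So every satisfying assignment has u = False.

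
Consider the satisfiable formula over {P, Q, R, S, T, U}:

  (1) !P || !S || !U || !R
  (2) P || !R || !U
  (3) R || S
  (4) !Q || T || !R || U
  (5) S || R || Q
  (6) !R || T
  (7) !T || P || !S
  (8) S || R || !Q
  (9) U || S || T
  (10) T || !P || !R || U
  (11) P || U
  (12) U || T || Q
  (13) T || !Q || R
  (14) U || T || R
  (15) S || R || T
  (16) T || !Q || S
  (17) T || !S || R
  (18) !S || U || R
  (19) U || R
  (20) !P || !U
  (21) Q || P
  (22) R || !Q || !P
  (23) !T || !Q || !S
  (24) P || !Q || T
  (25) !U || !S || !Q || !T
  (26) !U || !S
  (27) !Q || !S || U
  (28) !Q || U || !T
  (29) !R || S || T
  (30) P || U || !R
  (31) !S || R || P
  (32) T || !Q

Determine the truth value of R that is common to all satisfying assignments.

Suppose R = false.
Unit clause (S) forces S = true.
Unit clause (T) forces T = true.
Unit clause (P) forces P = true.
Unit clause (U) forces U = true.
That conflicts with the unit clause (!U).
So every satisfying assignment has R = True.

True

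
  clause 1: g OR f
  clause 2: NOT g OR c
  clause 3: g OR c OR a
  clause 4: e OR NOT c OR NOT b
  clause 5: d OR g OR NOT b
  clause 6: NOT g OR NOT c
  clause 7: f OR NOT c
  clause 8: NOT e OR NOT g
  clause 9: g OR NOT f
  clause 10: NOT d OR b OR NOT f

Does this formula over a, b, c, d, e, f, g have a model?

Suppose g = true.
(c) alone gives c = true.
That conflicts with the unit clause (NOT c).
That branch fails; take g = false instead.
(f) alone gives f = true.
That conflicts with the unit clause (NOT f).
Either choice for g ends in contradiction.
No assignment satisfies every clause.

No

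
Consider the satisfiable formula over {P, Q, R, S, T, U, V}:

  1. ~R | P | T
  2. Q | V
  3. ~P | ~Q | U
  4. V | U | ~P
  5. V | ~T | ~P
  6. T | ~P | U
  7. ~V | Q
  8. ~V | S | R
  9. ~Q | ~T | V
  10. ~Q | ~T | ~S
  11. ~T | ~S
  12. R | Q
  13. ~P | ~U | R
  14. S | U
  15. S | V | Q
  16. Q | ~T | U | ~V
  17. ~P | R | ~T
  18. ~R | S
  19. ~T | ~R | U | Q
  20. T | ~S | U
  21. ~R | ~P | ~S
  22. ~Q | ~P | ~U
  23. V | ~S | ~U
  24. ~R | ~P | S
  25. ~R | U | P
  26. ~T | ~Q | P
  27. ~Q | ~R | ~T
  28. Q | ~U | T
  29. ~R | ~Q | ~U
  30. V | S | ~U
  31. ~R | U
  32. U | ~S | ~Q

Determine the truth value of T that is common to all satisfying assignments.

False

Suppose T = 1.
Unit clause (~S) forces S = 0.
Unit clause (U) forces U = 1.
Unit clause (~R) forces R = 0.
Unit clause (~V) forces V = 0.
But (V) is also a unit clause — contradiction.
So every satisfying assignment has T = False.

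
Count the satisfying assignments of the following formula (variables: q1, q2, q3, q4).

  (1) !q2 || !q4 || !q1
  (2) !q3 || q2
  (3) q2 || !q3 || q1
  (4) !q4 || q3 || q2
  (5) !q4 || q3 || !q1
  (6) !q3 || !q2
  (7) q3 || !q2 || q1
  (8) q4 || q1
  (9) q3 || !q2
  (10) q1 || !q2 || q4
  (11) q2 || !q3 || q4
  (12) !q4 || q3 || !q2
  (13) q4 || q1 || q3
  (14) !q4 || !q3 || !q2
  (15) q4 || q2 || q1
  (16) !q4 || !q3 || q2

1

There are 2^4 = 16 truth assignments over (q1, q2, q3, q4).
Split on q2. With q2 = true, the clauses containing q2 are satisfied and !q2 drops from the rest; 0 of the 2^3 = 8 assignments to the other variables satisfy what remains.
With q2 = false, by the same count on the reduced clause set, 1 assignment works.
(One model: q1=T, q2=F, q3=F, q4=F.)
Total: 0 + 1 = 1.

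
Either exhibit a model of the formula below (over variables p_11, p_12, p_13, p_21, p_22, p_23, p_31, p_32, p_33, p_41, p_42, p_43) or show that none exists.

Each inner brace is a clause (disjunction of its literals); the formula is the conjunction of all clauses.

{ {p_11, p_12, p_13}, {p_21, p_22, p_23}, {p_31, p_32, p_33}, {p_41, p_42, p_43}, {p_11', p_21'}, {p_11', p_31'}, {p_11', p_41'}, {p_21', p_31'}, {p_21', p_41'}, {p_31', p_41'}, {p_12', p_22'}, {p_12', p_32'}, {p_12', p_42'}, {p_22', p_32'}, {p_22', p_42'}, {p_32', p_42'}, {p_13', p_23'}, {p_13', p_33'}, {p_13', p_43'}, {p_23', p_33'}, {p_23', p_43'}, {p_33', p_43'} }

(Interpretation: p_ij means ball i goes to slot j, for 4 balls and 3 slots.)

UNSATISFIABLE

Case p_11 = 0:
Case p_12 = 1:
The clause (p_22') is unit, so p_22 = 0.
The clause (p_32') is unit, so p_32 = 0.
The clause (p_42') is unit, so p_42 = 0.
Case p_21 = 1:
The clause (p_31') is unit, so p_31 = 0.
The clause (p_33) is unit, so p_33 = 1.
The clause (p_41') is unit, so p_41 = 0.
The clause (p_43) is unit, so p_43 = 1.
But (p_43') is also a unit clause — contradiction.
So p_21 must be the other value — set p_21 = 0.
The clause (p_23) is unit, so p_23 = 1.
The clause (p_13') is unit, so p_13 = 0.
The clause (p_33') is unit, so p_33 = 0.
The clause (p_31) is unit, so p_31 = 1.
The clause (p_41') is unit, so p_41 = 0.
The clause (p_43) is unit, so p_43 = 1.
But (p_43') is also a unit clause — contradiction.
Both values of p_21 lead to a conflict.
So p_12 must be the other value — set p_12 = 0.
The clause (p_13) is unit, so p_13 = 1.
The clause (p_23') is unit, so p_23 = 0.
The clause (p_33') is unit, so p_33 = 0.
The clause (p_43') is unit, so p_43 = 0.
Case p_21 = 1:
The clause (p_31') is unit, so p_31 = 0.
The clause (p_32) is unit, so p_32 = 1.
The clause (p_41') is unit, so p_41 = 0.
The clause (p_42) is unit, so p_42 = 1.
But (p_42') is also a unit clause — contradiction.
So p_21 must be the other value — set p_21 = 0.
The clause (p_22) is unit, so p_22 = 1.
The clause (p_32') is unit, so p_32 = 0.
The clause (p_31) is unit, so p_31 = 1.
The clause (p_41') is unit, so p_41 = 0.
The clause (p_42) is unit, so p_42 = 1.
But (p_42') is also a unit clause — contradiction.
Both values of p_21 lead to a conflict.
Both values of p_12 lead to a conflict.
So p_11 must be the other value — set p_11 = 1.
The clause (p_21') is unit, so p_21 = 0.
The clause (p_31') is unit, so p_31 = 0.
The clause (p_41') is unit, so p_41 = 0.
Case p_22 = 1:
The clause (p_12') is unit, so p_12 = 0.
The clause (p_32') is unit, so p_32 = 0.
The clause (p_33) is unit, so p_33 = 1.
The clause (p_42') is unit, so p_42 = 0.
The clause (p_43) is unit, so p_43 = 1.
But (p_43') is also a unit clause — contradiction.
So p_22 must be the other value — set p_22 = 0.
The clause (p_23) is unit, so p_23 = 1.
The clause (p_13') is unit, so p_13 = 0.
The clause (p_33') is unit, so p_33 = 0.
The clause (p_32) is unit, so p_32 = 1.
The clause (p_12') is unit, so p_12 = 0.
The clause (p_42') is unit, so p_42 = 0.
The clause (p_43) is unit, so p_43 = 1.
But (p_43') is also a unit clause — contradiction.
Both values of p_22 lead to a conflict.
Both values of p_11 lead to a conflict.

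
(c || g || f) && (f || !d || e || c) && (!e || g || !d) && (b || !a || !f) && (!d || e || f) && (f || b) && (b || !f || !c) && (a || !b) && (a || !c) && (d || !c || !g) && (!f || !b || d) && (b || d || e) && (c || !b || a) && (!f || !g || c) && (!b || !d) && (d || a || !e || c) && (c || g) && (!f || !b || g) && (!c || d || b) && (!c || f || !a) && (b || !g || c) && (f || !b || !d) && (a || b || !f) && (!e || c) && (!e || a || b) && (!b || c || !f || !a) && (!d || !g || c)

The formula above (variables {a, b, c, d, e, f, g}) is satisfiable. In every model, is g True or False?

Suppose g = false.
(c) alone gives c = true.
(a) alone gives a = true.
(f) alone gives f = true.
(b) alone gives b = true.
But (!b) is also a unit clause — contradiction.
So every satisfying assignment has g = True.

True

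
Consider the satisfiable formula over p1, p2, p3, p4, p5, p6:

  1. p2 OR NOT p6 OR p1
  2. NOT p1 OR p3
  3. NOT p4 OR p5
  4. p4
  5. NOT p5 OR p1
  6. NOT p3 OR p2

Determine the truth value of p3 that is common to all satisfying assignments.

Suppose p3 = false.
The clause (NOT p1) is unit, so p1 = false.
The clause (p4) is unit, so p4 = true.
The clause (p5) is unit, so p5 = true.
That conflicts with the unit clause (NOT p5).
So every satisfying assignment has p3 = True.

True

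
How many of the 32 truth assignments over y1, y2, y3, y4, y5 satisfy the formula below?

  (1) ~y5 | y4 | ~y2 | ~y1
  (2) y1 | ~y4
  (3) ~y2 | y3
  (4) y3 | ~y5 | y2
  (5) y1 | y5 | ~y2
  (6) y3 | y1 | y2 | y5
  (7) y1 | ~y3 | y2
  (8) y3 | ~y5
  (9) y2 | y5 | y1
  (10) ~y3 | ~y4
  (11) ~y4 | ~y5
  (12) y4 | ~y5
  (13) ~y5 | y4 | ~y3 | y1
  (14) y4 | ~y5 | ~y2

There are 2^5 = 32 truth assignments over (y1, y2, y3, y4, y5).
Split on y4. With y4 = 1, the clauses containing y4 are satisfied and ~y4 drops from the rest; 1 of the 2^4 = 16 assignments to the other variables satisfy what remains.
With y4 = 0, by the same count on the reduced clause set, 3 assignments work.
Total: 1 + 3 = 4.

4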